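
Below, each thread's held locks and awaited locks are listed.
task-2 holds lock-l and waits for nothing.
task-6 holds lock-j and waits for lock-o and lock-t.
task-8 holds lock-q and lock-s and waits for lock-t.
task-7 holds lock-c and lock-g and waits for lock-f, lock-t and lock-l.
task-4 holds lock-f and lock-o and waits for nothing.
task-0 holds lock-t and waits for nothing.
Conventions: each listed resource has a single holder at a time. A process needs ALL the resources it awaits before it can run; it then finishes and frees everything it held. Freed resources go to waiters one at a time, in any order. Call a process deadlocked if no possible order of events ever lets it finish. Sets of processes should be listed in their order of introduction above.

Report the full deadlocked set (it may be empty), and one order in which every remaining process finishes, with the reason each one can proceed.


No process is deadlocked.
Key observation: every chain of waits terminates; starting from the processes that wait on nothing, all the rest unlock in turn.
A valid finishing order for the others: task-0, task-4, task-6, task-2, task-7, task-8.
Step-by-step check:
  run task-0 (it waits on nothing); releases lock-t
  run task-4 (it waits on nothing); releases lock-f and lock-o
  task-6: everything it awaited (lock-o and lock-t) is free; runs, freeing lock-j
  run task-2 (it waits on nothing); releases lock-l
  task-7: everything it awaited (lock-f, lock-t and lock-l) is free; runs, freeing lock-c and lock-g
  task-8: everything it awaited (lock-t) is free; runs, freeing lock-q and lock-s


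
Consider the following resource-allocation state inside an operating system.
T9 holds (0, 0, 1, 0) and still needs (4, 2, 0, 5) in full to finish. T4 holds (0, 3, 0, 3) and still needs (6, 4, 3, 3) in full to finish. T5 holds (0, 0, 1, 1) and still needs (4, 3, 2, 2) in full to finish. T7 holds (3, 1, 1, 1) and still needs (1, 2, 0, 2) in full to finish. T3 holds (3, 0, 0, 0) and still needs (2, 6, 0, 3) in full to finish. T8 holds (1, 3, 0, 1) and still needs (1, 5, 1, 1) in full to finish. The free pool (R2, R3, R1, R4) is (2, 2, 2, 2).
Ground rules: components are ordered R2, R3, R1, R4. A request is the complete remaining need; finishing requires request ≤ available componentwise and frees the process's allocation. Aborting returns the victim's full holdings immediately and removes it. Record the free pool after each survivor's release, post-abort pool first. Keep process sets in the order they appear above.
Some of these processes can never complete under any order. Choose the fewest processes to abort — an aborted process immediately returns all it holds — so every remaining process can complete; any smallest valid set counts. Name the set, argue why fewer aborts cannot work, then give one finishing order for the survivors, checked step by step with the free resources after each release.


Minimum abort set: T8.
Key observation: no ordering could ever have run T3 before the abort of T8; with (1, 3, 0, 1) back in the pool it fits at step 2.
No smaller set exists: with zero aborts the deadlock remains.
One survivor order: T7, T3, T5, T9, T4. Walking it through (post-abort pool first):
  pool = (3, 5, 2, 3)
  run T7 (needs (1, 2, 0, 2), free (3, 5, 2, 3)); after release of (3, 1, 1, 1) the pool is (6, 6, 3, 4)
  run T3 (needs (2, 6, 0, 3), free (6, 6, 3, 4)); after release of (3, 0, 0, 0) the pool is (9, 6, 3, 4)
  run T5 (needs (4, 3, 2, 2), free (9, 6, 3, 4)); after release of (0, 0, 1, 1) the pool is (9, 6, 4, 5)
  run T9 (needs (4, 2, 0, 5), free (9, 6, 4, 5)); after release of (0, 0, 1, 0) the pool is (9, 6, 5, 5)
  run T4 (needs (6, 4, 3, 3), free (9, 6, 5, 5)); after release of (0, 3, 0, 3) the pool is (9, 9, 5, 8)


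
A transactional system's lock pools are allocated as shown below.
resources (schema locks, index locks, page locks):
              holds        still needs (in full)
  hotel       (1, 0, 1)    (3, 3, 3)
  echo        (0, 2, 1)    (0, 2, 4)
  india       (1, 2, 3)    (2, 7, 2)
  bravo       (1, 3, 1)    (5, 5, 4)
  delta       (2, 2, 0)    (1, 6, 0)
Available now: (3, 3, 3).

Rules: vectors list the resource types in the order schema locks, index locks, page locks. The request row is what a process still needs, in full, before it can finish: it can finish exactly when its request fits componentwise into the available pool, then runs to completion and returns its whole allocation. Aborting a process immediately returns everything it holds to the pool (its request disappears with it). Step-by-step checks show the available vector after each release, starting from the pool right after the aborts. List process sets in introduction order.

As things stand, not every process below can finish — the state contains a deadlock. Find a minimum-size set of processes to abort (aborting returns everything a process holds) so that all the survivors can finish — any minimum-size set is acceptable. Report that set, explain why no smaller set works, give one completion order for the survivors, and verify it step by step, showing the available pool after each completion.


Abort bravo.
Key observation: india was stuck for good until bravo gave back (1, 3, 1); in the order shown it finishes at step 3.
Minimality: the empty abort set fails — the state is deadlocked as it stands.
The survivors complete as echo, hotel, india, delta. Check, step by step (starting from the post-abort pool):
  pool = (4, 6, 4)
  echo: need (0, 2, 4) fits (4, 6, 4); releases (0, 2, 1), pool now (4, 8, 5)
  hotel: need (3, 3, 3) fits (4, 8, 5); releases (1, 0, 1), pool now (5, 8, 6)
  india: need (2, 7, 2) fits (5, 8, 6); releases (1, 2, 3), pool now (6, 10, 9)
  delta: need (1, 6, 0) fits (6, 10, 9); releases (2, 2, 0), pool now (8, 12, 9)


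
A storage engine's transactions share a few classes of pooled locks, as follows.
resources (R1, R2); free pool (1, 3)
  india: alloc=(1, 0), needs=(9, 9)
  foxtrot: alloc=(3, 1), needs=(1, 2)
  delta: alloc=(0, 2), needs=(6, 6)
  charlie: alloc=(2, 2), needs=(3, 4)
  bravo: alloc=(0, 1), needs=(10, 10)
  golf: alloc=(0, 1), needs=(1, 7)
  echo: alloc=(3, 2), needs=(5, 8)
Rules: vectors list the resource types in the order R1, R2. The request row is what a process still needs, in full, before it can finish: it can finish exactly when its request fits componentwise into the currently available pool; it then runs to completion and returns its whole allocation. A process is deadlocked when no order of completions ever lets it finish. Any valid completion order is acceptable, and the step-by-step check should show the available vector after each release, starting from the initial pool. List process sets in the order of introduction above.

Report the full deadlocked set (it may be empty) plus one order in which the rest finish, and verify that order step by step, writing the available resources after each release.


Nothing here is deadlocked.
Key observation: starting with foxtrot, each completion frees enough for the next — no one is permanently blocked.
A valid finishing order for the others: foxtrot, charlie, delta, echo, golf, india, bravo. Verifying each step:
  pool = (1, 3)
  run foxtrot (needs (1, 2), free (1, 3)); after release of (3, 1) the pool is (4, 4)
  run charlie (needs (3, 4), free (4, 4)); after release of (2, 2) the pool is (6, 6)
  run delta (needs (6, 6), free (6, 6)); after release of (0, 2) the pool is (6, 8)
  run echo (needs (5, 8), free (6, 8)); after release of (3, 2) the pool is (9, 10)
  run golf (needs (1, 7), free (9, 10)); after release of (0, 1) the pool is (9, 11)
  run india (needs (9, 9), free (9, 11)); after release of (1, 0) the pool is (10, 11)
  run bravo (needs (10, 10), free (10, 11)); after release of (0, 1) the pool is (10, 12)


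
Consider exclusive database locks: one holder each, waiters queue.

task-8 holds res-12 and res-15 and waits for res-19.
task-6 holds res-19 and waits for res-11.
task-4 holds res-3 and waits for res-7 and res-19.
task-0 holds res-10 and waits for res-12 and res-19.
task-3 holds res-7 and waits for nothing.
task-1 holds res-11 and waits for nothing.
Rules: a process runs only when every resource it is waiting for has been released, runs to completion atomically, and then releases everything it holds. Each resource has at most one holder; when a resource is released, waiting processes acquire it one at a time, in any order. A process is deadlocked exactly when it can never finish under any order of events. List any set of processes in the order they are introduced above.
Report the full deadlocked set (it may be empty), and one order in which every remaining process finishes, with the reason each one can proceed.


Nothing here is deadlocked.
Key observation: although several processes wait, no cycle exists — each chain bottoms out at a free runner.
A valid finishing order for the others: task-3, task-1, task-6, task-8, task-4, task-0.
Step-by-step check:
  task-3: no waits; runs immediately, freeing res-7
  task-1: no waits; runs immediately, freeing res-11
  run task-6 (all its waits — res-11 — are resolved); releases res-19
  run task-8 (all its waits — res-19 — are resolved); releases res-12 and res-15
  run task-4 (all its waits — res-7 and res-19 — are resolved); releases res-3
  run task-0 (all its waits — res-12 and res-19 — are resolved); releases res-10


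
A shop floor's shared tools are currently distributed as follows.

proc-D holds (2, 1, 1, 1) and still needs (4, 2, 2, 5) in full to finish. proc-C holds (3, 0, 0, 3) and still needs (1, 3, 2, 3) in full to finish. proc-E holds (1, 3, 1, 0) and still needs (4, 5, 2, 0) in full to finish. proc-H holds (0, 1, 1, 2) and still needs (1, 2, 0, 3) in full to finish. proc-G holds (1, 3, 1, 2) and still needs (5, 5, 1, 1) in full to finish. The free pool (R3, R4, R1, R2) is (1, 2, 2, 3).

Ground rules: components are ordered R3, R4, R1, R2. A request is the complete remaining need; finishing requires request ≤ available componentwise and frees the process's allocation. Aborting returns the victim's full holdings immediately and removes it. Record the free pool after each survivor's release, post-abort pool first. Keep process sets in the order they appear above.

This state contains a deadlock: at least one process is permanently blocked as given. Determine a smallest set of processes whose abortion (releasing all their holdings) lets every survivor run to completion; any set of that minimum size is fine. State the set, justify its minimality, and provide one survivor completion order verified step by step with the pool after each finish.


Abort proc-G.
Key observation: proc-E could never have finished before the abort; with (1, 3, 1, 2) returned by proc-G, it fits at step 3.
Minimality: the empty abort set fails — the state is deadlocked as it stands.
One survivor order: proc-C, proc-D, proc-E, proc-H. Walking it through (post-abort pool first):
  pool = (2, 5, 3, 5)
  proc-C needs (1, 3, 2, 3) <= (2, 5, 3, 5) -> finishes; pool += (3, 0, 0, 3) = (5, 5, 3, 8)
  proc-D needs (4, 2, 2, 5) <= (5, 5, 3, 8) -> finishes; pool += (2, 1, 1, 1) = (7, 6, 4, 9)
  proc-E needs (4, 5, 2, 0) <= (7, 6, 4, 9) -> finishes; pool += (1, 3, 1, 0) = (8, 9, 5, 9)
  proc-H needs (1, 2, 0, 3) <= (8, 9, 5, 9) -> finishes; pool += (0, 1, 1, 2) = (8, 10, 6, 11)


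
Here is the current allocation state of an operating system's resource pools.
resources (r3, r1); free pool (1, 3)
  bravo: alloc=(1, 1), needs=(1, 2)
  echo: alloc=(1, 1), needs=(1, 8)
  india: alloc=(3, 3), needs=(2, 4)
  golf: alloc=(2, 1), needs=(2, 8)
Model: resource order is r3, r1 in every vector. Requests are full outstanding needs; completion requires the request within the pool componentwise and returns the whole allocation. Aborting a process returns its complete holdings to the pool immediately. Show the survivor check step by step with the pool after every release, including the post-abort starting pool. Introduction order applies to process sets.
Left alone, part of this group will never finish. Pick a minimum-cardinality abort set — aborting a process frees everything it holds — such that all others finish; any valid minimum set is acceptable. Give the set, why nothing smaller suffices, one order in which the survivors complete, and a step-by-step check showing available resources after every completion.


The answer: abort golf.
Key observation: echo was stuck for good until golf gave back (2, 1); in the order shown it finishes at step 3.
Minimality: the empty abort set fails — the state is deadlocked as it stands.
One survivor order: india, bravo, echo. Check, step by step (post-abort pool first):
  pool = (3, 4)
  india: need (2, 4) fits (3, 4); releases (3, 3), pool now (6, 7)
  bravo: need (1, 2) fits (6, 7); releases (1, 1), pool now (7, 8)
  echo: need (1, 8) fits (7, 8); releases (1, 1), pool now (8, 9)


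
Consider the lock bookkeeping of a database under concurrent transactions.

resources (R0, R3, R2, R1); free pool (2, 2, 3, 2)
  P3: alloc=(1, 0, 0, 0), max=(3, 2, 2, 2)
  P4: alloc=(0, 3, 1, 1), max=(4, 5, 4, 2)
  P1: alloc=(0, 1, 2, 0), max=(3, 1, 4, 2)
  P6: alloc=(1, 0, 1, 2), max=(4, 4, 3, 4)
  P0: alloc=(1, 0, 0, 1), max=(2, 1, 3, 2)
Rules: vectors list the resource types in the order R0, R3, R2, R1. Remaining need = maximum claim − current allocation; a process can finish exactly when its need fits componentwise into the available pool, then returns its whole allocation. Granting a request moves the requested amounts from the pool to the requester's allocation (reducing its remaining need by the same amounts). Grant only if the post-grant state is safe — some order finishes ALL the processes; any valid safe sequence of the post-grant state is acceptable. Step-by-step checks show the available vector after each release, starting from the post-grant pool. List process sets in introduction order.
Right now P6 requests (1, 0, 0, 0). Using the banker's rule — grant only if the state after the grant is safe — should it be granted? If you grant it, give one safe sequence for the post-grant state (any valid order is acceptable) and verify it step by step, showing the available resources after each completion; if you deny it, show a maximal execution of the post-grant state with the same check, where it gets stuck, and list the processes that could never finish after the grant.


DENY: after the grant no complete ordering would exist.
Key observation: after P0, P3, P1 the pool peaks at (3, 3, 5, 3), and each blocked process is short somewhere: P4 on R0; P6 on R3.
On the post-grant state, P0, P3, P1 is a maximal run — nothing extends it. Verifying each step:
  pool = (1, 2, 3, 2)
  P0: need (1, 1, 3, 1) fits (1, 2, 3, 2); releases (1, 0, 0, 1), pool now (2, 2, 3, 3)
  P3: need (2, 2, 2, 2) fits (2, 2, 3, 3); releases (1, 0, 0, 0), pool now (3, 2, 3, 3)
  P1: need (3, 0, 2, 2) fits (3, 2, 3, 3); releases (0, 1, 2, 0), pool now (3, 3, 5, 3)
  blocked: P4 wants (4, 2, 3, 1), pool (3, 3, 5, 3) — not enough R0
  blocked: P6 wants (2, 4, 2, 2), pool (3, 3, 5, 3) — not enough R3
Processes that could never finish after the grant: P4 and P6.


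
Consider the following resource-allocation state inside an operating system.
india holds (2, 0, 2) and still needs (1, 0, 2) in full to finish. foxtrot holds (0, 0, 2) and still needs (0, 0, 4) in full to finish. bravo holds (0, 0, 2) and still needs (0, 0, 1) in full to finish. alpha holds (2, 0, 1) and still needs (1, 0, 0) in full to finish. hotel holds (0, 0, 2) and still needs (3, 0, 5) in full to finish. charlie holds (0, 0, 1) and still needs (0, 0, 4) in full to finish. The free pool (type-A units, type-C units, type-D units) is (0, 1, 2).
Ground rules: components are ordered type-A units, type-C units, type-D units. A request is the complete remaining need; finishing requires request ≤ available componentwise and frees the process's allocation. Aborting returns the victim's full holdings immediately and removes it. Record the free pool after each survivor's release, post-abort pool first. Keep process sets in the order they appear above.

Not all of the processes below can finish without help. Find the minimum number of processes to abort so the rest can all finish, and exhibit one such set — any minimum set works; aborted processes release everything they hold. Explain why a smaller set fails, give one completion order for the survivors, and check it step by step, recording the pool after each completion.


Minimum abort set: alpha.
Key observation: aborting alpha returns (2, 0, 1), and india — hopeless before — runs at step 1 with the returned capacity in the pool.
Why nothing smaller works: aborting no one leaves the state deadlocked as given.
One survivor order: india, charlie, bravo, foxtrot, hotel. Check, step by step (post-abort pool first):
  pool = (2, 1, 3)
  india: need (1, 0, 2) fits (2, 1, 3); releases (2, 0, 2), pool now (4, 1, 5)
  charlie: need (0, 0, 4) fits (4, 1, 5); releases (0, 0, 1), pool now (4, 1, 6)
  bravo: need (0, 0, 1) fits (4, 1, 6); releases (0, 0, 2), pool now (4, 1, 8)
  foxtrot: need (0, 0, 4) fits (4, 1, 8); releases (0, 0, 2), pool now (4, 1, 10)
  hotel: need (3, 0, 5) fits (4, 1, 10); releases (0, 0, 2), pool now (4, 1, 12)


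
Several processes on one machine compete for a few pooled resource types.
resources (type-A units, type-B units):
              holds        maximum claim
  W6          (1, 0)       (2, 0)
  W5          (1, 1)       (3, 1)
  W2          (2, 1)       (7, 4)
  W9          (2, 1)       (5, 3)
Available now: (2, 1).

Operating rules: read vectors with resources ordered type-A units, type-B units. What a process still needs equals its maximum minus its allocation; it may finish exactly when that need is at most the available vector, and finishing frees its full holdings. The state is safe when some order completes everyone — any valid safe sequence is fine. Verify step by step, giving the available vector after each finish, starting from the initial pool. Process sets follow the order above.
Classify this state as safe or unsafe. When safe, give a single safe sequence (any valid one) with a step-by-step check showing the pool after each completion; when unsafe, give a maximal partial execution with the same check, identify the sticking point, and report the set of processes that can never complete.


SAFE. One safe sequence: W5, W9, W2, W6.
Key observation: the order's first zero-slack moment is W5 ((2, 0) needed, (2, 1) free — a requested resource with nothing to spare).
Step-by-step check:
  pool = (2, 1)
  W5 needs (2, 0) <= (2, 1) -> finishes; pool += (1, 1) = (3, 2)
  W9 needs (3, 2) <= (3, 2) -> finishes; pool += (2, 1) = (5, 3)
  W2 needs (5, 3) <= (5, 3) -> finishes; pool += (2, 1) = (7, 4)
  W6 needs (1, 0) <= (7, 4) -> finishes; pool += (1, 0) = (8, 4)


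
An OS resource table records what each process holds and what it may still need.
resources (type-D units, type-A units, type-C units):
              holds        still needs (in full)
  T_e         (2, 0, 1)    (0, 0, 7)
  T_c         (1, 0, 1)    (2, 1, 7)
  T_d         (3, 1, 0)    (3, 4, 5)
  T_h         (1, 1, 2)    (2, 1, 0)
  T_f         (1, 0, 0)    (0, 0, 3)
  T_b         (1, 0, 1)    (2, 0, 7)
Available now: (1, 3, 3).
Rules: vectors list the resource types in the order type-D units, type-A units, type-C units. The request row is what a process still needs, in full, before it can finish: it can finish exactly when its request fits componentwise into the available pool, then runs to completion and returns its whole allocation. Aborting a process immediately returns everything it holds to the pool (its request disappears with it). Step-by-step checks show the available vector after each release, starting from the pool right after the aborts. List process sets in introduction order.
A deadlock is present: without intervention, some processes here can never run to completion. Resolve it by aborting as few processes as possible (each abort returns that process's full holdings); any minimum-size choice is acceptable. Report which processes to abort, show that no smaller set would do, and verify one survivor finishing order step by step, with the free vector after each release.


Minimum abort set: T_e and T_b.
Key observation: before aborting T_e and T_b, T_c was permanently blocked — no order could ever run it; afterwards it completes at step 3.
Why nothing smaller works — every single abort fails: T_e alone leaves T_c blocked (short on type-C units); T_c alone leaves T_e blocked (short on type-C units); T_d alone leaves T_e blocked (short on type-C units); T_h alone leaves T_e blocked (short on type-C units); T_f alone leaves T_e blocked (short on type-C units); T_b alone leaves T_e blocked (short on type-C units).
One survivor order: T_h, T_f, T_c, T_d. Step-by-step check (post-abort pool first):
  pool = (4, 3, 5)
  run T_h (needs (2, 1, 0), free (4, 3, 5)); after release of (1, 1, 2) the pool is (5, 4, 7)
  run T_f (needs (0, 0, 3), free (5, 4, 7)); after release of (1, 0, 0) the pool is (6, 4, 7)
  run T_c (needs (2, 1, 7), free (6, 4, 7)); after release of (1, 0, 1) the pool is (7, 4, 8)
  run T_d (needs (3, 4, 5), free (7, 4, 8)); after release of (3, 1, 0) the pool is (10, 5, 8)


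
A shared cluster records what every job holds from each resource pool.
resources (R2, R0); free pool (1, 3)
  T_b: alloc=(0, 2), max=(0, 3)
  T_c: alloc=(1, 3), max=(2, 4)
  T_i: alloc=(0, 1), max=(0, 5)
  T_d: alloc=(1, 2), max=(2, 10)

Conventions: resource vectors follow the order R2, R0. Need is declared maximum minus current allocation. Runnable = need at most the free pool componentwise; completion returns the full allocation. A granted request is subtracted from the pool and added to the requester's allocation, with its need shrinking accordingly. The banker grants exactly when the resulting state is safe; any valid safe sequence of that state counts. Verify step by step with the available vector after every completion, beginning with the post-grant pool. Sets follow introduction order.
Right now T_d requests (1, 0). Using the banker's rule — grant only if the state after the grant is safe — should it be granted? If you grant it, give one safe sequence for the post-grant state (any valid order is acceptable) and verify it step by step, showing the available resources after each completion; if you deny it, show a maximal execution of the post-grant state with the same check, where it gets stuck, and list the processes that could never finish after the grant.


DENY. Granting would leave the state unsafe.
Key observation: after T_b, T_i the pool peaks at (0, 6), and each blocked process is short somewhere: T_c on R2; T_d on R0.
Pretend the grant happened; the run T_b, T_i goes as far as possible. Walking it through:
  pool = (0, 3)
  T_b needs (0, 1) <= (0, 3) -> finishes; pool += (0, 2) = (0, 5)
  T_i needs (0, 4) <= (0, 5) -> finishes; pool += (0, 1) = (0, 6)
  T_c cannot run: need (1, 1) vs free (0, 6) (insufficient R2)
  T_d cannot run: need (0, 8) vs free (0, 6) (insufficient R0)
Post-grant, the permanently blocked set is T_c and T_d.


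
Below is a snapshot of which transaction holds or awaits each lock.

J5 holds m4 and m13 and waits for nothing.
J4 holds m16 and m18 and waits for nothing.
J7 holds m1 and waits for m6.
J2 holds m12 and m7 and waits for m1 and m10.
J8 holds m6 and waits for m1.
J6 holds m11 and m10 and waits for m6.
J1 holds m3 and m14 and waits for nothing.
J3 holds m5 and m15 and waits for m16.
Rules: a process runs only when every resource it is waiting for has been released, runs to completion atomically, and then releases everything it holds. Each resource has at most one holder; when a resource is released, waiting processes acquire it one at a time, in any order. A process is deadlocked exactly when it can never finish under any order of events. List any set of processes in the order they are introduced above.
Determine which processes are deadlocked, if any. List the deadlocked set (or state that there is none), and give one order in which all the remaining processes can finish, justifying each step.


Deadlocked set: J7, J2, J8 and J6.
Key observation: along J7 -> J8 -> J7, each member waits on what the next one holds — a deadlock; J2 and J6 wait into the deadlock from upstream.
One completion order for the rest: J4, J3, J5, J1.
Walking it through:
  J4: no waits; runs immediately, freeing m16 and m18
  run J3 (all its waits — m16 — are resolved); releases m5 and m15
  J5: no waits; runs immediately, freeing m4 and m13
  J1: no waits; runs immediately, freeing m3 and m14


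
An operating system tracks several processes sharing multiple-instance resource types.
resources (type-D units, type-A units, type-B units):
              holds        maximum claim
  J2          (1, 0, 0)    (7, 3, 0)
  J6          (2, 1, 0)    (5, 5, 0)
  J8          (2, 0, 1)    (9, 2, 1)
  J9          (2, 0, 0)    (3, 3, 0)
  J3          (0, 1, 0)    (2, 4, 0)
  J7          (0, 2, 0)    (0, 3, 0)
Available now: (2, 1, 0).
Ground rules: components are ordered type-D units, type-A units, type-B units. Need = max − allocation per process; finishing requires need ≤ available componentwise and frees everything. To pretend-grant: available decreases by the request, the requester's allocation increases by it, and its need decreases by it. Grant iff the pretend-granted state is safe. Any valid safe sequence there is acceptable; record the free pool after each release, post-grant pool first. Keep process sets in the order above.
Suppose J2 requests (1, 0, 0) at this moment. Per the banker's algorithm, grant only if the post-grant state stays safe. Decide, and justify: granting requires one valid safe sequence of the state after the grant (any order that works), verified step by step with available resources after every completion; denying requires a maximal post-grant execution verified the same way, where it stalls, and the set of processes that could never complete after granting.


GRANT — the state after the grant stays safe, e.g. via J7, J9, J3, J6, J2, J8.
Key observation: after the grant the pool drops to (1, 1, 0), which still lets J7 finish first and unwind the rest.
Step-by-step check of the post-grant state:
  pool = (1, 1, 0)
  run J7 (needs (0, 1, 0), free (1, 1, 0)); after release of (0, 2, 0) the pool is (1, 3, 0)
  run J9 (needs (1, 3, 0), free (1, 3, 0)); after release of (2, 0, 0) the pool is (3, 3, 0)
  run J3 (needs (2, 3, 0), free (3, 3, 0)); after release of (0, 1, 0) the pool is (3, 4, 0)
  run J6 (needs (3, 4, 0), free (3, 4, 0)); after release of (2, 1, 0) the pool is (5, 5, 0)
  run J2 (needs (5, 3, 0), free (5, 5, 0)); after release of (2, 0, 0) the pool is (7, 5, 0)
  run J8 (needs (7, 2, 0), free (7, 5, 0)); after release of (2, 0, 1) the pool is (9, 5, 1)


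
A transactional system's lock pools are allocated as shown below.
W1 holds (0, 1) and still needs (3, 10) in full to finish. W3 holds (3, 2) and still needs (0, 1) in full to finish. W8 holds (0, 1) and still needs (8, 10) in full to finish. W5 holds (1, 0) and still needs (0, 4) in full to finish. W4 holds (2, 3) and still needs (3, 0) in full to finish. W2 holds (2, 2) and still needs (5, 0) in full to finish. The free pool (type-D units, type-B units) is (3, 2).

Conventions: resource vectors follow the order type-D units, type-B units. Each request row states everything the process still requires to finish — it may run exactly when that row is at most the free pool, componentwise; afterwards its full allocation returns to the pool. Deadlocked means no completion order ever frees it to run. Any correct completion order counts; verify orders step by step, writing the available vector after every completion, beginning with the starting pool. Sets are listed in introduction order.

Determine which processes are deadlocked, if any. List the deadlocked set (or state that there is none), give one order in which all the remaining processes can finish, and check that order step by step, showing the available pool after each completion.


Deadlocked set: W1 and W8.
Key observation: W4, W2, W3, W5 can finish, but then (11, 9) is all there is, and the blocked group's type-B units demands exceed it.
A valid finishing order for the others: W4, W2, W3, W5. Walking it through:
  pool = (3, 2)
  W4 needs (3, 0) <= (3, 2) -> finishes; pool += (2, 3) = (5, 5)
  W2 needs (5, 0) <= (5, 5) -> finishes; pool += (2, 2) = (7, 7)
  W3 needs (0, 1) <= (7, 7) -> finishes; pool += (3, 2) = (10, 9)
  W5 needs (0, 4) <= (10, 9) -> finishes; pool += (1, 0) = (11, 9)
The stuck group stays short no matter what:
  blocked: W1 wants (3, 10), pool (11, 9) — not enough type-B units
  blocked: W8 wants (8, 10), pool (11, 9) — not enough type-B units


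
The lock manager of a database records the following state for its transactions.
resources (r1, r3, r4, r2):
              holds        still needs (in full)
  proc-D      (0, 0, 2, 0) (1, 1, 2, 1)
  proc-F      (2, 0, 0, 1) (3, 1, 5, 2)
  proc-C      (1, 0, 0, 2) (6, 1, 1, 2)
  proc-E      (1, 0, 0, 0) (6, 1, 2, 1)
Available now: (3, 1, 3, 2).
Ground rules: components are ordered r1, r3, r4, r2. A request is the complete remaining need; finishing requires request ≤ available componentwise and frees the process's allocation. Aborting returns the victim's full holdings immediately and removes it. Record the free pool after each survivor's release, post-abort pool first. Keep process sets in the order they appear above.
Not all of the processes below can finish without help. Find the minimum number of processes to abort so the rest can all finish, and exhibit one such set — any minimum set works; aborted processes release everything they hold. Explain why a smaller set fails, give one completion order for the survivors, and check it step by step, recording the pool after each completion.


The answer: abort proc-C.
Key observation: proc-E was stuck for good until proc-C gave back (1, 0, 0, 2); in the order shown it finishes at step 3.
Minimality: the empty abort set fails — the state is deadlocked as it stands.
One survivor order: proc-D, proc-F, proc-E. Check, step by step (post-abort pool first):
  pool = (4, 1, 3, 4)
  proc-D needs (1, 1, 2, 1) <= (4, 1, 3, 4) -> finishes; pool += (0, 0, 2, 0) = (4, 1, 5, 4)
  proc-F needs (3, 1, 5, 2) <= (4, 1, 5, 4) -> finishes; pool += (2, 0, 0, 1) = (6, 1, 5, 5)
  proc-E needs (6, 1, 2, 1) <= (6, 1, 5, 5) -> finishes; pool += (1, 0, 0, 0) = (7, 1, 5, 5)


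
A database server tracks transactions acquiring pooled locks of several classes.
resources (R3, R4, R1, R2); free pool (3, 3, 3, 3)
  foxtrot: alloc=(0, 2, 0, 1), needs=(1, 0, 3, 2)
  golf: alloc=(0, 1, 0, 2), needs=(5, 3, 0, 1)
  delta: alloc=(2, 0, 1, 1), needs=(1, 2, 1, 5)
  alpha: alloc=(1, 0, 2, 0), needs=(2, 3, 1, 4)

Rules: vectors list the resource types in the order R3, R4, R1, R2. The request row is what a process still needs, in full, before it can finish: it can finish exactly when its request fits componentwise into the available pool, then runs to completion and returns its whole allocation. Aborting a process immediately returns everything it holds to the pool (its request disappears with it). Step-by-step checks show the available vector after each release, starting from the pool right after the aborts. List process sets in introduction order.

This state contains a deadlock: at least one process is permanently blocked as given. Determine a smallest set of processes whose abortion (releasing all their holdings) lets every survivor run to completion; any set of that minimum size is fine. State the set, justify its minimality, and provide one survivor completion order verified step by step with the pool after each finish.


Minimum abort set: delta.
Key observation: before aborting delta, golf was permanently blocked — no order could ever run it; afterwards it completes at step 2.
Minimality: the empty abort set fails — the state is deadlocked as it stands.
The survivors complete as foxtrot, golf, alpha. Check, step by step (starting from the post-abort pool):
  pool = (5, 3, 4, 4)
  foxtrot needs (1, 0, 3, 2) <= (5, 3, 4, 4) -> finishes; pool += (0, 2, 0, 1) = (5, 5, 4, 5)
  golf needs (5, 3, 0, 1) <= (5, 5, 4, 5) -> finishes; pool += (0, 1, 0, 2) = (5, 6, 4, 7)
  alpha needs (2, 3, 1, 4) <= (5, 6, 4, 7) -> finishes; pool += (1, 0, 2, 0) = (6, 6, 6, 7)


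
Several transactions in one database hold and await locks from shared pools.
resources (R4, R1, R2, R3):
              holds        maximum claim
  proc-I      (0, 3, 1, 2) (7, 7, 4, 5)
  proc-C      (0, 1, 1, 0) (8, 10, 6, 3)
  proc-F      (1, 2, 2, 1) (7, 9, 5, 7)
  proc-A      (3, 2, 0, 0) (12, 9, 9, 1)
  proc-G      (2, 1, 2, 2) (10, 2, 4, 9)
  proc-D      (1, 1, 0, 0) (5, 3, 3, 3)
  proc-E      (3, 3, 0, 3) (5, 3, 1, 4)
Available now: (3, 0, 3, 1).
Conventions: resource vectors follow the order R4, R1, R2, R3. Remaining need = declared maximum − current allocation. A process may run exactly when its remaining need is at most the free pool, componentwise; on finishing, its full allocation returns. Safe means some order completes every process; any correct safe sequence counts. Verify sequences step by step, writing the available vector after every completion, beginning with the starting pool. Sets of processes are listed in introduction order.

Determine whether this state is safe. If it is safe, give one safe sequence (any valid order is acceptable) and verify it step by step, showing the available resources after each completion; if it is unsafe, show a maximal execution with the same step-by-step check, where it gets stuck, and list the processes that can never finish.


SAFE — a valid safe sequence is proc-E, proc-D, proc-I, proc-F, proc-C, proc-G, proc-A.
Key observation: the order's first zero-slack moment is proc-E ((2, 0, 1, 1) needed, (3, 0, 3, 1) free — a requested resource with nothing to spare).
Check, step by step:
  pool = (3, 0, 3, 1)
  proc-E: need (2, 0, 1, 1) fits (3, 0, 3, 1); releases (3, 3, 0, 3), pool now (6, 3, 3, 4)
  proc-D: need (4, 2, 3, 3) fits (6, 3, 3, 4); releases (1, 1, 0, 0), pool now (7, 4, 3, 4)
  proc-I: need (7, 4, 3, 3) fits (7, 4, 3, 4); releases (0, 3, 1, 2), pool now (7, 7, 4, 6)
  proc-F: need (6, 7, 3, 6) fits (7, 7, 4, 6); releases (1, 2, 2, 1), pool now (8, 9, 6, 7)
  proc-C: need (8, 9, 5, 3) fits (8, 9, 6, 7); releases (0, 1, 1, 0), pool now (8, 10, 7, 7)
  proc-G: need (8, 1, 2, 7) fits (8, 10, 7, 7); releases (2, 1, 2, 2), pool now (10, 11, 9, 9)
  proc-A: need (9, 7, 9, 1) fits (10, 11, 9, 9); releases (3, 2, 0, 0), pool now (13, 13, 9, 9)


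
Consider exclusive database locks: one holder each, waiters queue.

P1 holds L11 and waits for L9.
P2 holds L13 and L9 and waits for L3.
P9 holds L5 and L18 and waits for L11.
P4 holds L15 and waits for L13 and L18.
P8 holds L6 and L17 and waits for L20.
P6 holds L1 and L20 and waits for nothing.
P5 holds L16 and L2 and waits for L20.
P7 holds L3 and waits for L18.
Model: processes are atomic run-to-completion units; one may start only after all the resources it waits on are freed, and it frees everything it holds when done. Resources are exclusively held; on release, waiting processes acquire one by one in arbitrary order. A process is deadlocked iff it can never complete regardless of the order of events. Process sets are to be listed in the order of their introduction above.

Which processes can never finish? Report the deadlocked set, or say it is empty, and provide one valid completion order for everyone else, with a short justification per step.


The deadlocked set is P1, P2, P9, P4 and P7.
Key observation: along P1 -> P2 -> P7 -> P9 -> P1, each member waits on what the next one holds — a deadlock; P4 waits into the deadlock from upstream.
One completion order for the rest: P6, P5, P8.
Verifying each step:
  run P6 (it waits on nothing); releases L1 and L20
  P5: everything it awaited (L20) is free; runs, freeing L16 and L2
  P8: everything it awaited (L20) is free; runs, freeing L6 and L17


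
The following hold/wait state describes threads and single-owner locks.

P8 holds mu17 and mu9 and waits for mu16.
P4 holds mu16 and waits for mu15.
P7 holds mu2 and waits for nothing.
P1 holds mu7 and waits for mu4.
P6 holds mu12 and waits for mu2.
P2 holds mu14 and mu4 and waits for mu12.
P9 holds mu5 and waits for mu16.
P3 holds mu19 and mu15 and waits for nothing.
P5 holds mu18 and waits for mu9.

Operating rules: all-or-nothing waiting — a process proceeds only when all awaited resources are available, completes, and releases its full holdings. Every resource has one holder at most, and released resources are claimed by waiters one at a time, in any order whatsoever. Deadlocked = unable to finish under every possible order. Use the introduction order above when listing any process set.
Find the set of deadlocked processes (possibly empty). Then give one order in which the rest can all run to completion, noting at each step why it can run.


Nothing here is deadlocked.
Key observation: there is no circular wait here — follow any chain and it reaches a process that is free to run now.
One completion order for the rest: P3, P7, P4, P6, P8, P9, P2, P5, P1.
Verifying each step:
  run P3 (it waits on nothing); releases mu19 and mu15
  run P7 (it waits on nothing); releases mu2
  P4: everything it awaited (mu15) is free; runs, freeing mu16
  P6: everything it awaited (mu2) is free; runs, freeing mu12
  P8: everything it awaited (mu16) is free; runs, freeing mu17 and mu9
  P9: everything it awaited (mu16) is free; runs, freeing mu5
  P2: everything it awaited (mu12) is free; runs, freeing mu14 and mu4
  P5: everything it awaited (mu9) is free; runs, freeing mu18
  P1: everything it awaited (mu4) is free; runs, freeing mu7


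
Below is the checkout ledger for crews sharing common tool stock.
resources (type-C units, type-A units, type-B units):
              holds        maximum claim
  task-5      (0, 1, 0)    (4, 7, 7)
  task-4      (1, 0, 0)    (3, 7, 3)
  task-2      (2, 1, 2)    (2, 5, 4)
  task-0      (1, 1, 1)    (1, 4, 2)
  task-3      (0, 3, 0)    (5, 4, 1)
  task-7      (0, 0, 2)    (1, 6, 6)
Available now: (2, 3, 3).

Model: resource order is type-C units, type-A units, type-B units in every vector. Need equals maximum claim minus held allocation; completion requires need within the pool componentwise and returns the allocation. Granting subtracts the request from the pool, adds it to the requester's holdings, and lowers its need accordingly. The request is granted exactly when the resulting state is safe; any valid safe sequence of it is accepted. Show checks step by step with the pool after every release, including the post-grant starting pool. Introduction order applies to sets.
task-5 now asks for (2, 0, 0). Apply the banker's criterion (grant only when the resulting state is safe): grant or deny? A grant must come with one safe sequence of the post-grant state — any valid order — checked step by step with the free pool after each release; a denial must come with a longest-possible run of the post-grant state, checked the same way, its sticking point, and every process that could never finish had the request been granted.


DENY: after the grant no complete ordering would exist.
Key observation: after task-0, task-2 the pool peaks at (3, 5, 6), and each blocked process is short somewhere: task-5 on type-A units, type-B units; task-4 on type-A units; task-3 on type-C units; task-7 on type-A units.
Pretend the grant happened; the run task-0, task-2 goes as far as possible. Step-by-step check:
  pool = (0, 3, 3)
  run task-0 (needs (0, 3, 1), free (0, 3, 3)); after release of (1, 1, 1) the pool is (1, 4, 4)
  run task-2 (needs (0, 4, 2), free (1, 4, 4)); after release of (2, 1, 2) the pool is (3, 5, 6)
  task-5 cannot run: need (2, 6, 7) vs free (3, 5, 6) (insufficient type-A units and type-B units)
  task-4 cannot run: need (2, 7, 3) vs free (3, 5, 6) (insufficient type-A units)
  task-3 cannot run: need (5, 1, 1) vs free (3, 5, 6) (insufficient type-C units)
  task-7 cannot run: need (1, 6, 4) vs free (3, 5, 6) (insufficient type-A units)
Post-grant, the permanently blocked set is task-5, task-4, task-3 and task-7.


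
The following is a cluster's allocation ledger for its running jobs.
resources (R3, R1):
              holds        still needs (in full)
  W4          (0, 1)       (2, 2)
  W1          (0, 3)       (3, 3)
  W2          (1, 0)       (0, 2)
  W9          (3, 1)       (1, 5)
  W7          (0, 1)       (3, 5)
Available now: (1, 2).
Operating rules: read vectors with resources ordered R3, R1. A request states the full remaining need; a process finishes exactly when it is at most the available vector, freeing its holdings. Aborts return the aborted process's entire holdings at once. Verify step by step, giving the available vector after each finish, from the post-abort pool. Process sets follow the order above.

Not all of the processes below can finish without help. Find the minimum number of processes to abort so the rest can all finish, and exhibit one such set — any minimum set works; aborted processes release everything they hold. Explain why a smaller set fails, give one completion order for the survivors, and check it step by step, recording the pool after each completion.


Minimum abort set: W9.
Key observation: aborting W9 returns (3, 1), and W1 — hopeless before — runs at step 3 with the returned capacity in the pool.
Why nothing smaller works: aborting no one leaves the state deadlocked as given.
Survivors finish in the order: W4, W2, W1, W7. Walking it through (pool after the aborts first):
  pool = (4, 3)
  W4: need (2, 2) fits (4, 3); releases (0, 1), pool now (4, 4)
  W2: need (0, 2) fits (4, 4); releases (1, 0), pool now (5, 4)
  W1: need (3, 3) fits (5, 4); releases (0, 3), pool now (5, 7)
  W7: need (3, 5) fits (5, 7); releases (0, 1), pool now (5, 8)
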